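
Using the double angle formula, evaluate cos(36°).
cos(36°) = cos²18° - sin²18° = 0.809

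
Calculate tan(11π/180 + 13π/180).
tan(11π/180 + 13π/180) = (tan 11π/180 + tan 13π/180)/(1 - tan 11π/180 tan 13π/180) = 0.4452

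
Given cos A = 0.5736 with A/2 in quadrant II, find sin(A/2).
sin(A/2) = ±√((1 - cos A)/2); positive since A/2 ∈ QII, so sin(A/2) = 0.4617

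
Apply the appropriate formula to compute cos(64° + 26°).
cos(64° + 26°) = cos 64° cos 26° - sin 64° sin 26° = 0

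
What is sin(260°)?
sin(260°) = -0.9848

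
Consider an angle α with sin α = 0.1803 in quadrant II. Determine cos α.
cos α = ±√(1 - sin²α) = -0.9836 (negative in QII)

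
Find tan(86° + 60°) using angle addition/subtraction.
tan(86° + 60°) = (tan 86° + tan 60°)/(1 - tan 86° tan 60°) = -0.6745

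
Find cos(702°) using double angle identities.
cos(702°) = cos²351° - sin²351° = 0.9511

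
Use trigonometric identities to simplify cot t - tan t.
cot t - tan t = 2 cot(2t) (using Double angle)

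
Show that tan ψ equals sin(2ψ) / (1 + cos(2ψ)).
RHS = 2 sin ψ cos ψ / (2cos²ψ) = sin ψ/cos ψ = tan ψ = LHS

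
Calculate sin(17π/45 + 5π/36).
sin(17π/45 + 5π/36) = sin 17π/45 cos 5π/36 + cos 17π/45 sin 5π/36 = 0.9986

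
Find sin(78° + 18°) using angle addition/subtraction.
sin(78° + 18°) = sin 78° cos 18° + cos 78° sin 18° = 0.9945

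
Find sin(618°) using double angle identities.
sin(618°) = 2 sin 309° cos 309° = -0.9781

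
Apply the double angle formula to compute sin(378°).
sin(378°) = 2 sin 189° cos 189° = 0.309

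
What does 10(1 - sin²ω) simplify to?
10(1 - sin²ω) = 10(cos²ω) (using Pythagorean identity)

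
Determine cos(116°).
cos(116°) = -0.4384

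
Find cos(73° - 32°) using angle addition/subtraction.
cos(73° - 32°) = cos 73° cos 32° + sin 73° sin 32° = 0.7547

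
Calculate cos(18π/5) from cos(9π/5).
cos(18π/5) = cos²9π/5 - sin²9π/5 = 0.309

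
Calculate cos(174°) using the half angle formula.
cos(174°) = -√((1 + cos 348°)/2) = -0.9945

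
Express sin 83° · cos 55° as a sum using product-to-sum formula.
sin 83° cos 55° = (1/2)[sin(83°+55°) + sin(83°-55°)]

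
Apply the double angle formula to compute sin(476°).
sin(476°) = 2 sin 238° cos 238° = 0.8988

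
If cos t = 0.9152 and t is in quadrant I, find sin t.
sin t = 0.403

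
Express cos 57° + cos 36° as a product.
cos 57° + cos 36° = 2 cos(46.5°) cos(10.5°)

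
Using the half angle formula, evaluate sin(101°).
sin(101°) = √((1 - cos 202°)/2) = 0.9816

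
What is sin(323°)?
sin(323°) = -0.6018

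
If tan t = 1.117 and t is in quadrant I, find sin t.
sin t = 0.745 (using tan²t + 1 = sec²t)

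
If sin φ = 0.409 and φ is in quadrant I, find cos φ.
cos φ = 0.9125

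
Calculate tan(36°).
tan(36°) = 0.7265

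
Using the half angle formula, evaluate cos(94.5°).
cos(94.5°) = -√((1 + cos 189°)/2) = -0.07846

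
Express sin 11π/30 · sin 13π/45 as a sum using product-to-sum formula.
sin 11π/30 sin 13π/45 = (1/2)[cos(11π/30-13π/45) - cos(11π/30+13π/45)]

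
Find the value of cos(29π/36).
cos(29π/36) = -0.8192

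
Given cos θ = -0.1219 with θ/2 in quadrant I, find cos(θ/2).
cos(θ/2) = ±√((1 + cos θ)/2); positive since θ/2 ∈ QI, so cos(θ/2) = 0.6626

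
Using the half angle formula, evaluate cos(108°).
cos(108°) = -√((1 + cos 216°)/2) = -0.309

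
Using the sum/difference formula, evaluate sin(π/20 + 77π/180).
sin(π/20 + 77π/180) = sin π/20 cos 77π/180 + cos π/20 sin 77π/180 = 0.9976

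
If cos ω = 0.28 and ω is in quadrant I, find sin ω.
sin ω = 0.96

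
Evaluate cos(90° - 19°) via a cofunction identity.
cos(90° - 19°) = sin(19°) = 0.3256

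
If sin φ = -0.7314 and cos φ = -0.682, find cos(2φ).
cos(2φ) = cos²φ - sin²φ = -0.06982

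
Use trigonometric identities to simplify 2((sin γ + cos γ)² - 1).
2((sin γ + cos γ)² - 1) = 2(sin(2γ)) (using Pythagorean + double angle)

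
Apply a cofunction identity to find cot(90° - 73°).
cot(90° - 73°) = tan(73°) = 3.271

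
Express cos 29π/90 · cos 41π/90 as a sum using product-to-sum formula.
cos 29π/90 cos 41π/90 = (1/2)[cos(29π/90-41π/90) + cos(29π/90+41π/90)]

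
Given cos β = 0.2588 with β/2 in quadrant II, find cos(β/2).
cos(β/2) = ±√((1 + cos β)/2); negative since β/2 ∈ QII, so cos(β/2) = -0.7933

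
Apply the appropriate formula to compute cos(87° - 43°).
cos(87° - 43°) = cos 87° cos 43° + sin 87° sin 43° = 0.7193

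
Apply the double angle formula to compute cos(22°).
cos(22°) = cos²11° - sin²11° = 0.9272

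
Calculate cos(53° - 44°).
cos(53° - 44°) = cos 53° cos 44° + sin 53° sin 44° = 0.9877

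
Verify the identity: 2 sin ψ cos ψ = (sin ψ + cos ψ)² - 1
RHS = sin²ψ + 2 sin ψ cos ψ + cos²ψ - 1 = (sin²ψ + cos²ψ) + 2 sin ψ cos ψ - 1 = 1 + 2 sin ψ cos ψ - 1 = 2 sin ψ cos ψ = LHS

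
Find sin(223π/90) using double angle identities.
sin(223π/90) = 2 sin 223π/180 cos 223π/180 = 0.9976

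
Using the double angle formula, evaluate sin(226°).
sin(226°) = 2 sin 113° cos 113° = -0.7193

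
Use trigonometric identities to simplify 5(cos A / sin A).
5(cos A / sin A) = 5(cot A) (using Quotient identity)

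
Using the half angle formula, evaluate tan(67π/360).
tan(67π/360) = sin 67π/180 / (1 + cos 67π/180) = 0.6619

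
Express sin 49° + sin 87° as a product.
sin 49° + sin 87° = 2 sin(68°) cos(-19°)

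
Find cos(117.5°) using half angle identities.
cos(117.5°) = -√((1 + cos 235°)/2) = -0.4617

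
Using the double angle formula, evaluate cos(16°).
cos(16°) = 2cos²8° - 1 = 0.9613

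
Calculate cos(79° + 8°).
cos(79° + 8°) = cos 79° cos 8° - sin 79° sin 8° = 0.05234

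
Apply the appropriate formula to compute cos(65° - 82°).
cos(65° - 82°) = cos 65° cos 82° + sin 65° sin 82° = 0.9563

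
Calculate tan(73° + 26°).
tan(73° + 26°) = (tan 73° + tan 26°)/(1 - tan 73° tan 26°) = -6.314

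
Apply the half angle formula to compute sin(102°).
sin(102°) = √((1 - cos 204°)/2) = 0.9781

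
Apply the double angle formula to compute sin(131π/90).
sin(131π/90) = 2 sin 131π/180 cos 131π/180 = -0.9903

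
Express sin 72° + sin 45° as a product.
sin 72° + sin 45° = 2 sin(58.5°) cos(13.5°)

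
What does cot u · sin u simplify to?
cot u · sin u = cos u (using Quotient identity)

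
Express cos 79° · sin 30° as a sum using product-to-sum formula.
cos 79° sin 30° = (1/2)[sin(79°+30°) - sin(79°-30°)]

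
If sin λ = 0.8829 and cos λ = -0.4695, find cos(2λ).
cos(2λ) = cos²λ - sin²λ = -0.5591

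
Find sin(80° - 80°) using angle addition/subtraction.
sin(80° - 80°) = sin 80° cos 80° - cos 80° sin 80° = 0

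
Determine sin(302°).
sin(302°) = -0.848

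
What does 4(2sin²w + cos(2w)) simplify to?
4(2sin²w + cos(2w)) = 4 (using Double angle)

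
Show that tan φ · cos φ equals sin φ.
LHS = (sin φ/cos φ) · cos φ = sin φ = RHS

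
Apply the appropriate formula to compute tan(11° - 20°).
tan(11° - 20°) = (tan 11° - tan 20°)/(1 + tan 11° tan 20°) = -0.1584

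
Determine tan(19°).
tan(19°) = 0.3443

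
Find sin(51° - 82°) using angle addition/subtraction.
sin(51° - 82°) = sin 51° cos 82° - cos 51° sin 82° = -0.515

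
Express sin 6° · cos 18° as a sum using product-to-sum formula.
sin 6° cos 18° = (1/2)[sin(6°+18°) + sin(6°-18°)]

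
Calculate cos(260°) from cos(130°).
cos(260°) = cos²130° - sin²130° = -0.1736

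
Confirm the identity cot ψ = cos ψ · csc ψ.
RHS = cos ψ · (1/sin ψ) = cos ψ/sin ψ = cot ψ = LHS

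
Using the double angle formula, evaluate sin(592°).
sin(592°) = 2 sin 296° cos 296° = -0.788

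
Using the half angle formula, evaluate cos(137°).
cos(137°) = -√((1 + cos 274°)/2) = -0.7314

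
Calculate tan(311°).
tan(311°) = -1.15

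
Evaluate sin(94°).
sin(94°) = 0.9976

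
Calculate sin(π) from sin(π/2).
sin(π) = 2 sin π/2 cos π/2 = 0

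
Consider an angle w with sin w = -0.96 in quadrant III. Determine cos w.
cos w = ±√(1 - sin²w) = -0.28 (negative in QIII)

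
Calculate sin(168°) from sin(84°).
sin(168°) = 2 sin 84° cos 84° = 0.2079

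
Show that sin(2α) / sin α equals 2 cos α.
LHS = 2 sin α cos α / sin α = 2 cos α = RHS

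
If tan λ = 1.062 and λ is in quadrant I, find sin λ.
sin λ = 0.728 (using tan²λ + 1 = sec²λ)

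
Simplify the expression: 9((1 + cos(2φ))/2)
9((1 + cos(2φ))/2) = 9(cos²φ) (using Power reduction)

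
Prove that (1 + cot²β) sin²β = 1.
LHS = csc²β · sin²β = (1/sin²β) · sin²β = 1 = RHS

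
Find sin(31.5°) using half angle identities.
sin(31.5°) = √((1 - cos 63°)/2) = 0.5225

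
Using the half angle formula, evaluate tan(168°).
tan(168°) = sin 336° / (1 + cos 336°) = -0.2126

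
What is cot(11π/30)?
cot(11π/30) = 0.4452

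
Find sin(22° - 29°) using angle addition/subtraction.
sin(22° - 29°) = sin 22° cos 29° - cos 22° sin 29° = -0.1219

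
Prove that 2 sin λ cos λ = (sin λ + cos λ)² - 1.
RHS = sin²λ + 2 sin λ cos λ + cos²λ - 1 = (sin²λ + cos²λ) + 2 sin λ cos λ - 1 = 1 + 2 sin λ cos λ - 1 = 2 sin λ cos λ = LHS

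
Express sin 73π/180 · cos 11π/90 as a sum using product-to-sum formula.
sin 73π/180 cos 11π/90 = (1/2)[sin(73π/180+11π/90) + sin(73π/180-11π/90)]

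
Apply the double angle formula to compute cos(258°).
cos(258°) = cos²129° - sin²129° = -0.2079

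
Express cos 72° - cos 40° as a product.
cos 72° - cos 40° = -2 sin(56°) sin(16°)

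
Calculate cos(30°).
cos(30°) = √3/2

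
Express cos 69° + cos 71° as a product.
cos 69° + cos 71° = 2 cos(70°) cos(-1°)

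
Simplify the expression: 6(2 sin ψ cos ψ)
6(2 sin ψ cos ψ) = 6(sin(2ψ)) (using Double angle)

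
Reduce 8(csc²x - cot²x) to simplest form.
8(csc²x - cot²x) = 8 (using Pythagorean identity)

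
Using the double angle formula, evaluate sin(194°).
sin(194°) = 2 sin 97° cos 97° = -0.2419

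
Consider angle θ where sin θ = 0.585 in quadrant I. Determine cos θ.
cos θ = √(1 - sin²θ) = 0.811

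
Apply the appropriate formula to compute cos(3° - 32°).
cos(3° - 32°) = cos 3° cos 32° + sin 3° sin 32° = 0.8746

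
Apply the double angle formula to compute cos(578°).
cos(578°) = cos²289° - sin²289° = -0.788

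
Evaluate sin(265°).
sin(265°) = -0.9962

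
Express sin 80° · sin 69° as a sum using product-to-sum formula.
sin 80° sin 69° = (1/2)[cos(80°-69°) - cos(80°+69°)]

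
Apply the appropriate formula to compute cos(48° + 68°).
cos(48° + 68°) = cos 48° cos 68° - sin 48° sin 68° = -0.4384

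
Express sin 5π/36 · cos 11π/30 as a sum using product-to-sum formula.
sin 5π/36 cos 11π/30 = (1/2)[sin(5π/36+11π/30) + sin(5π/36-11π/30)]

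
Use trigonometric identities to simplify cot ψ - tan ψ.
cot ψ - tan ψ = 2 cot(2ψ) (using Double angle)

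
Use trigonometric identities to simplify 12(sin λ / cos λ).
12(sin λ / cos λ) = 12(tan λ) (using Quotient identity)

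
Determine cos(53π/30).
cos(53π/30) = 0.7431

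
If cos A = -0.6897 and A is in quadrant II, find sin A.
sin A = 0.7241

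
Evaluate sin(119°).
sin(119°) = 0.8746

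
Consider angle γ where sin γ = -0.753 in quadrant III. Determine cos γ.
cos γ = ±√(1 - sin²γ) = -0.658 (negative in QIII)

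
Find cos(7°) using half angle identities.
cos(7°) = √((1 + cos 14°)/2) = 0.9925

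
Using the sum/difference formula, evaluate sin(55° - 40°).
sin(55° - 40°) = sin 55° cos 40° - cos 55° sin 40° = (√6-√2)/4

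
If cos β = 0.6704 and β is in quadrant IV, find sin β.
sin β = -0.742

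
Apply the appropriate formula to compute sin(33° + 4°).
sin(33° + 4°) = sin 33° cos 4° + cos 33° sin 4° = 0.6018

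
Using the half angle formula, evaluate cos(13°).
cos(13°) = √((1 + cos 26°)/2) = 0.9744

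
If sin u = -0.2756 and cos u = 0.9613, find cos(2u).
cos(2u) = cos²u - sin²u = 0.8481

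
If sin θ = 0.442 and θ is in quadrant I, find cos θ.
cos θ = 0.897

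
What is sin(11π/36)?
sin(11π/36) = 0.8192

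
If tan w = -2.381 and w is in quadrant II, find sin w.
sin w = 0.922 (using tan²w + 1 = sec²w)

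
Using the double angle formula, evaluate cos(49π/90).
cos(49π/90) = cos²49π/180 - sin²49π/180 = -0.1392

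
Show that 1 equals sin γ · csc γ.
RHS = sin γ · (1/sin γ) = 1 = LHS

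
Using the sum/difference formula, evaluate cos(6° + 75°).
cos(6° + 75°) = cos 6° cos 75° - sin 6° sin 75° = 0.1564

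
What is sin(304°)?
sin(304°) = -0.829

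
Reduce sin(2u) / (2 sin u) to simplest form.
sin(2u) / (2 sin u) = cos u (using Double angle)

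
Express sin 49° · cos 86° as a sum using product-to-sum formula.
sin 49° cos 86° = (1/2)[sin(49°+86°) + sin(49°-86°)]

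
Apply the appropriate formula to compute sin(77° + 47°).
sin(77° + 47°) = sin 77° cos 47° + cos 77° sin 47° = 0.829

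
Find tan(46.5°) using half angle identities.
tan(46.5°) = sin 93° / (1 + cos 93°) = 1.054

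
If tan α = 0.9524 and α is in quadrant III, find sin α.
sin α = -0.6897 (using tan²α + 1 = sec²α)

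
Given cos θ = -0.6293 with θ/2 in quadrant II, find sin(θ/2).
sin(θ/2) = ±√((1 - cos θ)/2); positive since θ/2 ∈ QII, so sin(θ/2) = 0.9026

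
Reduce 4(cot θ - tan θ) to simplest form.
4(cot θ - tan θ) = 4(2 cot(2θ)) (using Double angle)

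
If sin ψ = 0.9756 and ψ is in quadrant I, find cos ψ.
cos ψ = 0.2196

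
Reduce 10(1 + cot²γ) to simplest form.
10(1 + cot²γ) = 10(csc²γ) (using Pythagorean identity)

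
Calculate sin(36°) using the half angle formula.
sin(36°) = √((1 - cos 72°)/2) = 0.5878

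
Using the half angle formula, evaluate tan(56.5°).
tan(56.5°) = sin 113° / (1 + cos 113°) = 1.511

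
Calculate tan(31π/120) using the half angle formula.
tan(31π/120) = sin 31π/60 / (1 + cos 31π/60) = 1.054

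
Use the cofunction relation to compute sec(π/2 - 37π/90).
sec(π/2 - 37π/90) = csc(37π/90) = 1.04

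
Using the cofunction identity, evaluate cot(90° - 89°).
cot(90° - 89°) = tan(89°) = 57.29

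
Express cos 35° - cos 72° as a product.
cos 35° - cos 72° = -2 sin(53.5°) sin(-18.5°)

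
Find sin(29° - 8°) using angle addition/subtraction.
sin(29° - 8°) = sin 29° cos 8° - cos 29° sin 8° = 0.3584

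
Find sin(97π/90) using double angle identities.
sin(97π/90) = 2 sin 97π/180 cos 97π/180 = -0.2419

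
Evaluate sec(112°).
sec(112°) = -2.669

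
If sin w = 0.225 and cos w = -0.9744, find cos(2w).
cos(2w) = cos²w - sin²w = 0.8988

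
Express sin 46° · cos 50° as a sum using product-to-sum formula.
sin 46° cos 50° = (1/2)[sin(46°+50°) + sin(46°-50°)]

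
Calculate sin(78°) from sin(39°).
sin(78°) = 2 sin 39° cos 39° = 0.9781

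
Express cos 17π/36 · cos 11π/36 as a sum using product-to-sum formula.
cos 17π/36 cos 11π/36 = (1/2)[cos(17π/36-11π/36) + cos(17π/36+11π/36)]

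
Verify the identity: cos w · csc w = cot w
LHS = cos w · (1/sin w) = cos w/sin w = cot w = RHS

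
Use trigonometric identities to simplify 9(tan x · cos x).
9(tan x · cos x) = 9(sin x) (using Quotient identity)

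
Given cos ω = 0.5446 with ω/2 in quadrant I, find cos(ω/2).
cos(ω/2) = ±√((1 + cos ω)/2); positive since ω/2 ∈ QI, so cos(ω/2) = 0.8788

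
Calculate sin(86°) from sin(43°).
sin(86°) = 2 sin 43° cos 43° = 0.9976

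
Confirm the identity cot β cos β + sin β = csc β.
LHS = cos²β/sin β + sin β = (cos²β + sin²β)/sin β = 1/sin β = csc β = RHS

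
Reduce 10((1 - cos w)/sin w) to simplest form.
10((1 - cos w)/sin w) = 10(tan(w/2)) (using Half angle)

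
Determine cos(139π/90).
cos(139π/90) = 0.1392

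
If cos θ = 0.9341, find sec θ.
sec θ = 1/cos θ = 1.071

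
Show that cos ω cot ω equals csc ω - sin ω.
RHS = 1/sin ω - sin ω = (1 - sin²ω)/sin ω = cos²ω/sin ω = cos ω · (cos ω/sin ω) = cos ω cot ω = LHS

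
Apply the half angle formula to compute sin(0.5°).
sin(0.5°) = √((1 - cos 1°)/2) = 0.008727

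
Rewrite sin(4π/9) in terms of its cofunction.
sin(4π/9) = cos(π/2 - 4π/9) = cos(π/18)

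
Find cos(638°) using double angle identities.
cos(638°) = cos²319° - sin²319° = 0.1392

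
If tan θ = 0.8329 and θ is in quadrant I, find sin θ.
sin θ = 0.64 (using tan²θ + 1 = sec²θ)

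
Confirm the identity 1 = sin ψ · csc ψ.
RHS = sin ψ · (1/sin ψ) = 1 = LHS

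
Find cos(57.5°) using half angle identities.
cos(57.5°) = √((1 + cos 115°)/2) = 0.5373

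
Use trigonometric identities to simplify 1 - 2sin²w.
1 - 2sin²w = cos(2w) (using Double angle)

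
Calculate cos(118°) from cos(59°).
cos(118°) = cos²59° - sin²59° = -0.4695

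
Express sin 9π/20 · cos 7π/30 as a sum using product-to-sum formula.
sin 9π/20 cos 7π/30 = (1/2)[sin(9π/20+7π/30) + sin(9π/20-7π/30)]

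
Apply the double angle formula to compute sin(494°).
sin(494°) = 2 sin 247° cos 247° = 0.7193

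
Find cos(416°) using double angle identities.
cos(416°) = cos²208° - sin²208° = 0.5592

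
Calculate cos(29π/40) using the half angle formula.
cos(29π/40) = -√((1 + cos 29π/20)/2) = -0.6494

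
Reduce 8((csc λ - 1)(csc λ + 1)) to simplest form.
8((csc λ - 1)(csc λ + 1)) = 8(cot²λ) (using Diff. of squares)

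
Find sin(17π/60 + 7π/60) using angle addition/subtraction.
sin(17π/60 + 7π/60) = sin 17π/60 cos 7π/60 + cos 17π/60 sin 7π/60 = 0.9511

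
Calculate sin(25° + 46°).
sin(25° + 46°) = sin 25° cos 46° + cos 25° sin 46° = 0.9455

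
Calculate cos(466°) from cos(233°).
cos(466°) = cos²233° - sin²233° = -0.2756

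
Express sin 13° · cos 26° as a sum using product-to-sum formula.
sin 13° cos 26° = (1/2)[sin(13°+26°) + sin(13°-26°)]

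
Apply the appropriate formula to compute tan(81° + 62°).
tan(81° + 62°) = (tan 81° + tan 62°)/(1 - tan 81° tan 62°) = -0.7536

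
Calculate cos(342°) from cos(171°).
cos(342°) = cos²171° - sin²171° = 0.9511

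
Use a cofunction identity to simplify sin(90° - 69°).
sin(90° - 69°) = cos(69°)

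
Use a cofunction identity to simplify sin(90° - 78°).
sin(90° - 78°) = cos(78°)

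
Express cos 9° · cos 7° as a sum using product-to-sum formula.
cos 9° cos 7° = (1/2)[cos(9°-7°) + cos(9°+7°)]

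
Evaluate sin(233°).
sin(233°) = -0.7986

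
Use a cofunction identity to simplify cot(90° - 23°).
cot(90° - 23°) = tan(23°)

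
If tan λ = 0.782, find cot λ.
cot λ = 1/tan λ = 1.279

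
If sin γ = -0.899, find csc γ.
csc γ = 1/sin γ = -1.112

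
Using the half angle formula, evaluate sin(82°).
sin(82°) = √((1 - cos 164°)/2) = 0.9903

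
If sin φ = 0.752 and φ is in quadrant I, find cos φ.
cos φ = 0.6592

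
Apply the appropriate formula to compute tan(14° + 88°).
tan(14° + 88°) = (tan 14° + tan 88°)/(1 - tan 14° tan 88°) = -4.705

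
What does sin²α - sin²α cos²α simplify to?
sin²α - sin²α cos²α = sin⁴α (using Factoring)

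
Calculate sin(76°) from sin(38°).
sin(76°) = 2 sin 38° cos 38° = 0.9703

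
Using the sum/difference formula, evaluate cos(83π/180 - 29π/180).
cos(83π/180 - 29π/180) = cos 83π/180 cos 29π/180 + sin 83π/180 sin 29π/180 = 0.5878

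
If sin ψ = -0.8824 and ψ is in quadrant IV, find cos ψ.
cos ψ = 0.4705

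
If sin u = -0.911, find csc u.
csc u = 1/sin u = -1.098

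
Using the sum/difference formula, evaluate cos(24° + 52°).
cos(24° + 52°) = cos 24° cos 52° - sin 24° sin 52° = 0.2419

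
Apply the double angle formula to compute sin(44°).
sin(44°) = 2 sin 22° cos 22° = 0.6947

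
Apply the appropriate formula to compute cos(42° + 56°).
cos(42° + 56°) = cos 42° cos 56° - sin 42° sin 56° = -0.1392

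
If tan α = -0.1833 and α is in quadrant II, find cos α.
cos α = -0.9836 (using tan²α + 1 = sec²α)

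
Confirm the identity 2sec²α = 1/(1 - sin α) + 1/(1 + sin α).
RHS = [(1 + sin α) + (1 - sin α)] / [(1 - sin α)(1 + sin α)] = 2/(1 - sin²α) = 2/cos²α = 2sec²α = LHS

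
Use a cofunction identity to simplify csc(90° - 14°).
csc(90° - 14°) = sec(14°)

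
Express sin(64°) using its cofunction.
sin(64°) = cos(90° - 64°) = cos(26°)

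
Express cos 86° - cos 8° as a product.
cos 86° - cos 8° = -2 sin(47°) sin(39°)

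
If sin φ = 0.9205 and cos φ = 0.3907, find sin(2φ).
sin(2φ) = 2 sin φ cos φ = 0.7193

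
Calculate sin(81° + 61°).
sin(81° + 61°) = sin 81° cos 61° + cos 81° sin 61° = 0.6157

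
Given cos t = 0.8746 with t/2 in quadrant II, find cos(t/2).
cos(t/2) = ±√((1 + cos t)/2); negative since t/2 ∈ QII, so cos(t/2) = -0.9681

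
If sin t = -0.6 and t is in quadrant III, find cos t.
cos t = -0.8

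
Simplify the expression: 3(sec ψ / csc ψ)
3(sec ψ / csc ψ) = 3(tan ψ) (using Reciprocal identities)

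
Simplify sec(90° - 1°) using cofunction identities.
sec(90° - 1°) = csc(1°)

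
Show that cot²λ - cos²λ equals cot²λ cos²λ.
LHS = cos²λ/sin²λ - cos²λ = cos²λ(1/sin²λ - 1) = cos²λ · (1 - sin²λ)/sin²λ = cos²λ · cos²λ/sin²λ = cos²λ · cot²λ = RHS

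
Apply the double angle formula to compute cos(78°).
cos(78°) = cos²39° - sin²39° = 0.2079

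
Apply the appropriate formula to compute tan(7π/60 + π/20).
tan(7π/60 + π/20) = (tan 7π/60 + tan π/20)/(1 - tan 7π/60 tan π/20) = √3/3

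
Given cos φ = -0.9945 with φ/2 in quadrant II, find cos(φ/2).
cos(φ/2) = ±√((1 + cos φ)/2); negative since φ/2 ∈ QII, so cos(φ/2) = -0.05244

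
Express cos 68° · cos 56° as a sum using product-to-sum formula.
cos 68° cos 56° = (1/2)[cos(68°-56°) + cos(68°+56°)]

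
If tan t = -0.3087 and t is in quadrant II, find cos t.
cos t = -0.9555 (using tan²t + 1 = sec²t)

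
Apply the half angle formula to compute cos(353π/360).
cos(353π/360) = -√((1 + cos 353π/180)/2) = -0.9981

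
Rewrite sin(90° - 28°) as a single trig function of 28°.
sin(90° - 28°) = cos(28°)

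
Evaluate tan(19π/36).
tan(19π/36) = -11.43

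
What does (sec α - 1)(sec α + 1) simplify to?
(sec α - 1)(sec α + 1) = tan²α (using Diff. of squares)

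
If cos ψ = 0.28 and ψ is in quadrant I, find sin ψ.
sin ψ = 0.96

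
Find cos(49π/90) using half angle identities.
cos(49π/90) = -√((1 + cos 49π/45)/2) = -0.1392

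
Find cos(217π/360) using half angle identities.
cos(217π/360) = -√((1 + cos 217π/180)/2) = -0.3173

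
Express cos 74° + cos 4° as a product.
cos 74° + cos 4° = 2 cos(39°) cos(35°)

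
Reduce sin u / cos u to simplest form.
sin u / cos u = tan u (using Quotient identity)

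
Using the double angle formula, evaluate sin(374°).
sin(374°) = 2 sin 187° cos 187° = 0.2419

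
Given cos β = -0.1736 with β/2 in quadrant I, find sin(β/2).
sin(β/2) = ±√((1 - cos β)/2); positive since β/2 ∈ QI, so sin(β/2) = 0.766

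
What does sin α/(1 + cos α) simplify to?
sin α/(1 + cos α) = tan(α/2) (using Half angle)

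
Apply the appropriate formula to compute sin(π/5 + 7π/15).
sin(π/5 + 7π/15) = sin π/5 cos 7π/15 + cos π/5 sin 7π/15 = √3/2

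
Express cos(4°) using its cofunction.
cos(4°) = sin(90° - 4°) = sin(86°)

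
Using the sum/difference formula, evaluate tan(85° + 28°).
tan(85° + 28°) = (tan 85° + tan 28°)/(1 - tan 85° tan 28°) = -2.356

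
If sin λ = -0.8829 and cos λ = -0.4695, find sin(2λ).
sin(2λ) = 2 sin λ cos λ = 0.829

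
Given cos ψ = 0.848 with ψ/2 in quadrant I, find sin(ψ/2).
sin(ψ/2) = ±√((1 - cos ψ)/2); positive since ψ/2 ∈ QI, so sin(ψ/2) = 0.2757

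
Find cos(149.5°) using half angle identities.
cos(149.5°) = -√((1 + cos 299°)/2) = -0.8616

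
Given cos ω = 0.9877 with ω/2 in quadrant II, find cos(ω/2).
cos(ω/2) = ±√((1 + cos ω)/2); negative since ω/2 ∈ QII, so cos(ω/2) = -0.9969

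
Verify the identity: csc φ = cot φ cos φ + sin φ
RHS = cos²φ/sin φ + sin φ = (cos²φ + sin²φ)/sin φ = 1/sin φ = csc φ = LHS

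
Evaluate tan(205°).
tan(205°) = 0.4663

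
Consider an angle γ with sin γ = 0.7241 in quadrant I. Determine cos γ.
cos γ = √(1 - sin²γ) = 0.6897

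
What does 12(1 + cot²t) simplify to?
12(1 + cot²t) = 12(csc²t) (using Pythagorean identity)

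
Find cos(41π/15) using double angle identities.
cos(41π/15) = cos²41π/30 - sin²41π/30 = -0.6691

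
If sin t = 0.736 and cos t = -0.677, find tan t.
tan t = sin t / cos t = -1.087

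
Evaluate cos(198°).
cos(198°) = -0.9511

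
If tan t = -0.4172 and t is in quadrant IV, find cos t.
cos t = 0.9229 (using tan²t + 1 = sec²t)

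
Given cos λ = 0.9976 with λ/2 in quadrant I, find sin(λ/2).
sin(λ/2) = ±√((1 - cos λ)/2); positive since λ/2 ∈ QI, so sin(λ/2) = 0.03464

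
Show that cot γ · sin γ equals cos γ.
LHS = (cos γ/sin γ) · sin γ = cos γ = RHS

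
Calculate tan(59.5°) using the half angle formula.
tan(59.5°) = sin 119° / (1 + cos 119°) = 1.698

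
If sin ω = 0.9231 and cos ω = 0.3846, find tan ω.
tan ω = sin ω / cos ω = 2.4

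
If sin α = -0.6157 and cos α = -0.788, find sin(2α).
sin(2α) = 2 sin α cos α = 0.9703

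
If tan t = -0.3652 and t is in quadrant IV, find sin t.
sin t = -0.343 (using tan²t + 1 = sec²t)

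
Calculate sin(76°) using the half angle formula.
sin(76°) = √((1 - cos 152°)/2) = 0.9703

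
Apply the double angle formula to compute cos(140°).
cos(140°) = cos²70° - sin²70° = -0.766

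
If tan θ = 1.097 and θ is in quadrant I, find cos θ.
cos θ = 0.6737 (using tan²θ + 1 = sec²θ)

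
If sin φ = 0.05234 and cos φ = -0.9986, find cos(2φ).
cos(2φ) = cos²φ - sin²φ = 0.9945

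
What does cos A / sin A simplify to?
cos A / sin A = cot A (using Quotient identity)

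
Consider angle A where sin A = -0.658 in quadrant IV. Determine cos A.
cos A = √(1 - sin²A) = 0.753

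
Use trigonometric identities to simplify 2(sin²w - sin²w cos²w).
2(sin²w - sin²w cos²w) = 2(sin⁴w) (using Factoring)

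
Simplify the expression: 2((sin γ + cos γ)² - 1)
2((sin γ + cos γ)² - 1) = 2(sin(2γ)) (using Pythagorean + double angle)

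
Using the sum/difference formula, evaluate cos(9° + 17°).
cos(9° + 17°) = cos 9° cos 17° - sin 9° sin 17° = 0.8988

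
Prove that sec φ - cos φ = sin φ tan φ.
LHS = 1/cos φ - cos φ = (1 - cos²φ)/cos φ = sin²φ/cos φ = sin φ · (sin φ/cos φ) = sin φ tan φ = RHS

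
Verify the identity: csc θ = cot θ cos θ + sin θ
RHS = cos²θ/sin θ + sin θ = (cos²θ + sin²θ)/sin θ = 1/sin θ = csc θ = LHS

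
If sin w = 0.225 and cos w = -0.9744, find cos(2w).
cos(2w) = cos²w - sin²w = 0.8988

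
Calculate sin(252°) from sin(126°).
sin(252°) = 2 sin 126° cos 126° = -0.9511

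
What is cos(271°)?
cos(271°) = 0.01745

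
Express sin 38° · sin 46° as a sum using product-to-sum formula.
sin 38° sin 46° = (1/2)[cos(38°-46°) - cos(38°+46°)]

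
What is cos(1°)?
cos(1°) = 0.9998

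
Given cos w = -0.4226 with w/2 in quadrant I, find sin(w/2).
sin(w/2) = ±√((1 - cos w)/2); positive since w/2 ∈ QI, so sin(w/2) = 0.8434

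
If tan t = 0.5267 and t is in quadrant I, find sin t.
sin t = 0.466 (using tan²t + 1 = sec²t)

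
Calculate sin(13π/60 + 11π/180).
sin(13π/60 + 11π/180) = sin 13π/60 cos 11π/180 + cos 13π/60 sin 11π/180 = 0.766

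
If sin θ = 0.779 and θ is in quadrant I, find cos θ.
cos θ = 0.627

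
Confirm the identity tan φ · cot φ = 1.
LHS = (sin φ/cos φ) · (cos φ/sin φ) = 1 = RHS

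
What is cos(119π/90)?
cos(119π/90) = -0.5299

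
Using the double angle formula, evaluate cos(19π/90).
cos(19π/90) = cos²19π/180 - sin²19π/180 = 0.788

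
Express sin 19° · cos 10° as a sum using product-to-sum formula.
sin 19° cos 10° = (1/2)[sin(19°+10°) + sin(19°-10°)]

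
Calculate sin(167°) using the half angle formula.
sin(167°) = √((1 - cos 334°)/2) = 0.225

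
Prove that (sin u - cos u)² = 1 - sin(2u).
LHS = sin²u - 2 sin u cos u + cos²u = (sin²u + cos²u) - 2 sin u cos u = 1 - sin(2u) = RHS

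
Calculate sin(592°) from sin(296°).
sin(592°) = 2 sin 296° cos 296° = -0.788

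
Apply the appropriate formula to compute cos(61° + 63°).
cos(61° + 63°) = cos 61° cos 63° - sin 61° sin 63° = -0.5592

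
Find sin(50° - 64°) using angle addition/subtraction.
sin(50° - 64°) = sin 50° cos 64° - cos 50° sin 64° = -0.2419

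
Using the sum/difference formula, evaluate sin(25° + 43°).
sin(25° + 43°) = sin 25° cos 43° + cos 25° sin 43° = 0.9272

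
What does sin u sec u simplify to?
sin u sec u = tan u (using Reciprocal + quotient)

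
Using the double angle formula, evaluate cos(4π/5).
cos(4π/5) = cos²2π/5 - sin²2π/5 = -0.809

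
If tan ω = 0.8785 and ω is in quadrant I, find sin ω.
sin ω = 0.66 (using tan²ω + 1 = sec²ω)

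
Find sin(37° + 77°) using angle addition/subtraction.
sin(37° + 77°) = sin 37° cos 77° + cos 37° sin 77° = 0.9135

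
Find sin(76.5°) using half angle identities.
sin(76.5°) = √((1 - cos 153°)/2) = 0.9724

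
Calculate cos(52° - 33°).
cos(52° - 33°) = cos 52° cos 33° + sin 52° sin 33° = 0.9455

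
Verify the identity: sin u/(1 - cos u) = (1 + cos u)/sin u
LHS = sin u(1 + cos u) / ((1 - cos u)(1 + cos u)) = sin u(1 + cos u) / (1 - cos²u) = sin u(1 + cos u) / sin²u = (1 + cos u)/sin u = RHS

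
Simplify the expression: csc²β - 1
csc²β - 1 = cot²β (using Pythagorean identity)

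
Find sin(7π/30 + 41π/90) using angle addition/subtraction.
sin(7π/30 + 41π/90) = sin 7π/30 cos 41π/90 + cos 7π/30 sin 41π/90 = 0.829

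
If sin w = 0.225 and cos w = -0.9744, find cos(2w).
cos(2w) = cos²w - sin²w = 0.8988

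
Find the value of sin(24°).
sin(24°) = 0.4067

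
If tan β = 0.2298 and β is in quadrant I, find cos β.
cos β = 0.9746 (using tan²β + 1 = sec²β)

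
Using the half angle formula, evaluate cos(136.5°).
cos(136.5°) = -√((1 + cos 273°)/2) = -0.7254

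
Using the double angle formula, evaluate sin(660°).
sin(660°) = 2 sin 330° cos 330° = -√3/2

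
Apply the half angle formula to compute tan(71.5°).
tan(71.5°) = sin 143° / (1 + cos 143°) = 2.989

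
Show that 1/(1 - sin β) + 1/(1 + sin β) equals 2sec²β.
LHS = [(1 + sin β) + (1 - sin β)] / [(1 - sin β)(1 + sin β)] = 2/(1 - sin²β) = 2/cos²β = 2sec²β = RHS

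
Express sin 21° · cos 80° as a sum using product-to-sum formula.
sin 21° cos 80° = (1/2)[sin(21°+80°) + sin(21°-80°)]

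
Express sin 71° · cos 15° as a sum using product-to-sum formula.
sin 71° cos 15° = (1/2)[sin(71°+15°) + sin(71°-15°)]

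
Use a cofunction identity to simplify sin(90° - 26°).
sin(90° - 26°) = cos(26°)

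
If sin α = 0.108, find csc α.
csc α = 1/sin α = 9.259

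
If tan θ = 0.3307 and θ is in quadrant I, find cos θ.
cos θ = 0.9494 (using tan²θ + 1 = sec²θ)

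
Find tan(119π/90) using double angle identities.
tan(119π/90) = 2 tan 119π/180 / (1 - tan²119π/180) = 1.6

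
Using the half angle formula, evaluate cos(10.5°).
cos(10.5°) = √((1 + cos 21°)/2) = 0.9833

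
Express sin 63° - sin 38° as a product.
sin 63° - sin 38° = 2 cos(50.5°) sin(12.5°)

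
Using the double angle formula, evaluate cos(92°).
cos(92°) = cos²46° - sin²46° = -0.0349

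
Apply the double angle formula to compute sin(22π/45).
sin(22π/45) = 2 sin 11π/45 cos 11π/45 = 0.9994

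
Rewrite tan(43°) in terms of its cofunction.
tan(43°) = cot(90° - 43°) = cot(47°)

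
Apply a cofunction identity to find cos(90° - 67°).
cos(90° - 67°) = sin(67°) = 0.9205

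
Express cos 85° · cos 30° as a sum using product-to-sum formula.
cos 85° cos 30° = (1/2)[cos(85°-30°) + cos(85°+30°)]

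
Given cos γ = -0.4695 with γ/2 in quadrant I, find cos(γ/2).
cos(γ/2) = ±√((1 + cos γ)/2); positive since γ/2 ∈ QI, so cos(γ/2) = 0.515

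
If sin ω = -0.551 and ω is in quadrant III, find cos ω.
cos ω = -0.8345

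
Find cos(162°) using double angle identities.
cos(162°) = cos²81° - sin²81° = -0.9511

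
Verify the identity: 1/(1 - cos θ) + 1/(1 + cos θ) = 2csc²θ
LHS = [(1 + cos θ) + (1 - cos θ)] / [(1 - cos θ)(1 + cos θ)] = 2/(1 - cos²θ) = 2/sin²θ = 2csc²θ = RHS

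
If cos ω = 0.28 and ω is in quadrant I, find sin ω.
sin ω = 0.96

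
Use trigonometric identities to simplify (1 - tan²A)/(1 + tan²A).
(1 - tan²A)/(1 + tan²A) = cos(2A) (using Double angle)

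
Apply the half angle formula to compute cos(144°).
cos(144°) = -√((1 + cos 288°)/2) = -0.809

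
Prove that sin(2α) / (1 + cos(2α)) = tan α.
LHS = 2 sin α cos α / (2cos²α) = sin α/cos α = tan α = RHS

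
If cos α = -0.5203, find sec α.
sec α = 1/cos α = -1.922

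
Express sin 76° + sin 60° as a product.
sin 76° + sin 60° = 2 sin(68°) cos(8°)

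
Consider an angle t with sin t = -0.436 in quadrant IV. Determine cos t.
cos t = √(1 - sin²t) = 0.8999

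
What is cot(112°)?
cot(112°) = -0.404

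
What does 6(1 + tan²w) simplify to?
6(1 + tan²w) = 6(sec²w) (using Pythagorean identity)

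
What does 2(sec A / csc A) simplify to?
2(sec A / csc A) = 2(tan A) (using Reciprocal identities)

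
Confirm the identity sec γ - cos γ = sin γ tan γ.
LHS = 1/cos γ - cos γ = (1 - cos²γ)/cos γ = sin²γ/cos γ = sin γ · (sin γ/cos γ) = sin γ tan γ = RHS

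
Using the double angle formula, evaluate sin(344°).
sin(344°) = 2 sin 172° cos 172° = -0.2756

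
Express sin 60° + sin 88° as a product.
sin 60° + sin 88° = 2 sin(74°) cos(-14°)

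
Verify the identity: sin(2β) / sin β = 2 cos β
LHS = 2 sin β cos β / sin β = 2 cos β = RHS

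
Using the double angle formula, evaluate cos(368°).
cos(368°) = 1 - 2sin²184° = 0.9903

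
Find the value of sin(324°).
sin(324°) = -0.5878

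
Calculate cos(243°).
cos(243°) = -0.454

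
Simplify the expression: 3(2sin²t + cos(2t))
3(2sin²t + cos(2t)) = 3 (using Double angle)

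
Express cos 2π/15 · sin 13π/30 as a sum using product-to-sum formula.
cos 2π/15 sin 13π/30 = (1/2)[sin(2π/15+13π/30) - sin(2π/15-13π/30)]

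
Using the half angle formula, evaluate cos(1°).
cos(1°) = √((1 + cos 2°)/2) = 0.9998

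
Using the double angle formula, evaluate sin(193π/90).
sin(193π/90) = 2 sin 193π/180 cos 193π/180 = 0.4384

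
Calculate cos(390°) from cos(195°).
cos(390°) = cos²195° - sin²195° = √3/2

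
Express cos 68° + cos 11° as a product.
cos 68° + cos 11° = 2 cos(39.5°) cos(28.5°)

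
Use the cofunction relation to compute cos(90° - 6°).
cos(90° - 6°) = sin(6°) = 0.1045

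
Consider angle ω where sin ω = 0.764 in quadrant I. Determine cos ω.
cos ω = √(1 - sin²ω) = 0.6452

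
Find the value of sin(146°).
sin(146°) = 0.5592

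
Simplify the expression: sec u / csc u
sec u / csc u = tan u (using Reciprocal identities)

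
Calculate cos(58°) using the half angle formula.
cos(58°) = √((1 + cos 116°)/2) = 0.5299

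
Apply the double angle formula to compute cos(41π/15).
cos(41π/15) = 1 - 2sin²41π/30 = -0.6691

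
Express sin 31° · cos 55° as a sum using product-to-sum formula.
sin 31° cos 55° = (1/2)[sin(31°+55°) + sin(31°-55°)]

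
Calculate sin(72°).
sin(72°) = 0.9511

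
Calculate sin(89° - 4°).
sin(89° - 4°) = sin 89° cos 4° - cos 89° sin 4° = 0.9962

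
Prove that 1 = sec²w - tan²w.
RHS = 1/cos²w - sin²w/cos²w = (1 - sin²w)/cos²w = cos²w/cos²w = 1 = LHS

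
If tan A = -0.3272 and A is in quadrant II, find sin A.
sin A = 0.311 (using tan²A + 1 = sec²A)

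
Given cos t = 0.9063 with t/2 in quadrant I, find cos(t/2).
cos(t/2) = ±√((1 + cos t)/2); positive since t/2 ∈ QI, so cos(t/2) = 0.9763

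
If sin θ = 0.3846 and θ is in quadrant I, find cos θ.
cos θ = 0.9231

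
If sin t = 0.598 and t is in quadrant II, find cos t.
cos t = -0.8015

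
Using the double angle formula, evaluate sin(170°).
sin(170°) = 2 sin 85° cos 85° = 0.1736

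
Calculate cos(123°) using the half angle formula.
cos(123°) = -√((1 + cos 246°)/2) = -0.5446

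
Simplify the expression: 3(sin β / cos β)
3(sin β / cos β) = 3(tan β) (using Quotient identity)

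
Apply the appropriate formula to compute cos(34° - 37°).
cos(34° - 37°) = cos 34° cos 37° + sin 34° sin 37° = 0.9986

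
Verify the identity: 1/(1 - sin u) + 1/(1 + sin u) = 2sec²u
LHS = [(1 + sin u) + (1 - sin u)] / [(1 - sin u)(1 + sin u)] = 2/(1 - sin²u) = 2/cos²u = 2sec²u = RHS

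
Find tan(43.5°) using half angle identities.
tan(43.5°) = sin 87° / (1 + cos 87°) = 0.949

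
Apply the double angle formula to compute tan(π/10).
tan(π/10) = 2 tan π/20 / (1 - tan²π/20) = 0.3249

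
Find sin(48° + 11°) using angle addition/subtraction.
sin(48° + 11°) = sin 48° cos 11° + cos 48° sin 11° = 0.8572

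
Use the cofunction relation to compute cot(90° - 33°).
cot(90° - 33°) = tan(33°) = 0.6494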